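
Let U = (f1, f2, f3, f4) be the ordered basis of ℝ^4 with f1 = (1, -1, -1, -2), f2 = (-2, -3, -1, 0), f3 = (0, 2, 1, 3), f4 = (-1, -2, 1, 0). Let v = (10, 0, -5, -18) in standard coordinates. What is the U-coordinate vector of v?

Write v = c_1 f1 + ... + c_4 f4 and solve for the c_i.
Row-reducing the augmented matrix [M | v] gives c = (3, -3, -4, -1).
Check: 3f1 - 3f2 - 4f3 - f4 = (10, 0, -5, -18).

(3, -3, -4, -1)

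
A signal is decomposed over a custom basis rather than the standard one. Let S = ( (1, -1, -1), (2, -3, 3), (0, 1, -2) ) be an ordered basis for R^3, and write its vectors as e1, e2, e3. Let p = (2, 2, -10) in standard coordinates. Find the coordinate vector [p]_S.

(2, 0, 4)

Write p = c_1 e1 + ... + c_3 e3 and solve for the c_i.
Solving this 3x3 system gives c = (2, 0, 4).
Check: 2e1 + 0·e2 + 4e3 = (2, 2, -10).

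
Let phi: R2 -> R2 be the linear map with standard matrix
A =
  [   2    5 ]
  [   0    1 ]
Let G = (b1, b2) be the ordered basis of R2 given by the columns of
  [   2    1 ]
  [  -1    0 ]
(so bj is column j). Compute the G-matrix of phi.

The j-th column of [phi]_G is [phi(bj)]_G.
phi(b1) = A b1 = <-1, -1> = b1 - 3b2, so column 1 is <1, -3>.
Repeating for b2 and assembling the columns gives [[1, 0], [-3, 2]].

[[1, 0], [-3, 2]]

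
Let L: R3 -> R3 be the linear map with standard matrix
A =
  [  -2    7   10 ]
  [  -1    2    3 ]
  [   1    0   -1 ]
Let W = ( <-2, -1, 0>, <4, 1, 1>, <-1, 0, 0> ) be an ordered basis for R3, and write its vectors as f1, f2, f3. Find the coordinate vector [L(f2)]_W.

<2, 3, -1>

Compute L(f2) = A f2 = <9, 1, 3> in standard coordinates.
Then write this in W-coordinates: solve for y in y_1 f1 + ... + y_3 f3 = <9, 1, 3>.
This gives y = <2, 3, -1>, which is column 2 of [L]_W.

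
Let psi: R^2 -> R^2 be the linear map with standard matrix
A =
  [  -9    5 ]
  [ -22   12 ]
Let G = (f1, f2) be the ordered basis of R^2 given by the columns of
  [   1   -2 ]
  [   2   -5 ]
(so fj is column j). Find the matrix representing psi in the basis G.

[[1, -3], [0, 2]]

The j-th column of [psi]_G is [psi(fj)]_G.
psi(f1) = A f1 = [1, 2] = f1 + 0·f2, so column 1 is [1, 0].
Repeating for f2 and assembling the columns gives [[1, -3], [0, 2]].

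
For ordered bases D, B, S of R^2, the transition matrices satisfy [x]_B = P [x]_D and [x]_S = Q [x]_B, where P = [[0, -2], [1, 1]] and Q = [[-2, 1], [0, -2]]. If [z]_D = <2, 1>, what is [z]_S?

Apply P to get B-coordinates <-2, 3>, then Q to get S-coordinates.
The result is [z]_S = <7, -6>.

<7, -6>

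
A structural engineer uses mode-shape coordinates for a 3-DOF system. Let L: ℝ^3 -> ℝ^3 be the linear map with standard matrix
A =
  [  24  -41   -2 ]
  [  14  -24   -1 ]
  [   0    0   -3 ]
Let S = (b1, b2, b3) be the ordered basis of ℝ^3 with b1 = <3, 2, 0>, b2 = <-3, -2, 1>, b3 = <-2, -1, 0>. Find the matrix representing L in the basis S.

[[-2, -1, -1], [0, -3, 0], [2, -1, 2]]

The j-th column of [L]_S is [L(bj)]_S.
L(b1) = A b1 = <-10, -6, 0> = -2b1 + 0·b2 + 2b3, so column 1 is <-2, 0, 2>.
Repeating for b2, b3 and assembling the columns gives [[-2, -1, -1], [0, -3, 0], [2, -1, 2]].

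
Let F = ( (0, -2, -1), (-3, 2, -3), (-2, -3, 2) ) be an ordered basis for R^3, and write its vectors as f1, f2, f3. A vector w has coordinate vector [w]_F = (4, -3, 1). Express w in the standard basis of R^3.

(7, -17, 7)

By definition w = 4f1 - 3f2 + f3.
Summing componentwise gives (7, -17, 7).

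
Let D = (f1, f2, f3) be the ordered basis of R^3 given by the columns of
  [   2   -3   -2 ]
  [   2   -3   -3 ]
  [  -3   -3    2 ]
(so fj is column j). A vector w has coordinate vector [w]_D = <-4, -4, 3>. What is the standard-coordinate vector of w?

The coordinates say w = -4f1 - 4f2 + 3f3; adding the scaled basis vectors gives <-2, -5, 30>.

<-2, -5, 30>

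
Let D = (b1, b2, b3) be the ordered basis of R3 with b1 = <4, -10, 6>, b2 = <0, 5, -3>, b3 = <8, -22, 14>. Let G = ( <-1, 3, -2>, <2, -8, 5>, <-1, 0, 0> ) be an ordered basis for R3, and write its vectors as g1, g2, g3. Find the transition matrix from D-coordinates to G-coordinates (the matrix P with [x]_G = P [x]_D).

Take x = bj: its D-coordinates are the j-th standard unit vector, so P e_j — column j of P — equals [bj]_G.
b1 = 2g1 + 2g2 - 2g3, giving column 1 = <2, 2, -2>; repeating for each j gives P = [[2, -1, -2], [2, -1, 2], [-2, -1, -2]].

[[2, -1, -2], [2, -1, 2], [-2, -1, -2]]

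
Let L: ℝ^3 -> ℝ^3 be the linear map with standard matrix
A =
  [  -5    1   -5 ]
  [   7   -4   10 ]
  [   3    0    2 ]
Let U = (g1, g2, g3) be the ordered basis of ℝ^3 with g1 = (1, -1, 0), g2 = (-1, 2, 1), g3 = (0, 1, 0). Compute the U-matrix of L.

[[-3, 1, 1], [3, -1, 0], [2, -2, -3]]

Let P have columns g1, ..., g3. Then [L]_U = P^(-1) A P.
Here det P = -1, so P^(-1) is integer; computing A P first and then P^(-1)(A P) gives [[-3, 1, 1], [3, -1, 0], [2, -2, -3]].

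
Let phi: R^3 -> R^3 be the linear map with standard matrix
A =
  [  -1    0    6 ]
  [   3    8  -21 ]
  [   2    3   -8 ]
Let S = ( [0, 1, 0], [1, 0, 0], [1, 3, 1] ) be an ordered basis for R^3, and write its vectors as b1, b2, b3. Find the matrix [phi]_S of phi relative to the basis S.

Let P have columns b1, ..., b3. Then [phi]_S = P^(-1) A P.
Here det P = -1, so P^(-1) is integer; computing A P first and then P^(-1)(A P) gives [[-1, -3, -3], [-3, -3, 2], [3, 2, 3]].

[[-1, -3, -3], [-3, -3, 2], [3, 2, 3]]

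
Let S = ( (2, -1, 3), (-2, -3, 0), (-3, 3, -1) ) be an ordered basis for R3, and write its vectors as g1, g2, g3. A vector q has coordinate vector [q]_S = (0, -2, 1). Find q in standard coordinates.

The coordinates say q = 0·g1 - 2g2 + g3; adding the scaled basis vectors gives (1, 9, -1).

(1, 9, -1)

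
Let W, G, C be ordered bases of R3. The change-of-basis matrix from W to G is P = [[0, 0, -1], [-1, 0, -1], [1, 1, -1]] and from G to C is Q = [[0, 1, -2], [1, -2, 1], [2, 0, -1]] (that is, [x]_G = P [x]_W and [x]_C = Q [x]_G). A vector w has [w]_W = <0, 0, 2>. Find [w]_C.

<2, 0, -2>

Apply P to get G-coordinates <-2, -2, -2>, then Q to get C-coordinates.
The result is [w]_C = <2, 0, -2>.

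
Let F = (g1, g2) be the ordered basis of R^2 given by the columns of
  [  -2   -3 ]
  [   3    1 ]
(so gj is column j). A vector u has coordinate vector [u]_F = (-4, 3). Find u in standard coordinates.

By definition u = -4g1 + 3g2.
Summing componentwise gives (-1, -9).

(-1, -9)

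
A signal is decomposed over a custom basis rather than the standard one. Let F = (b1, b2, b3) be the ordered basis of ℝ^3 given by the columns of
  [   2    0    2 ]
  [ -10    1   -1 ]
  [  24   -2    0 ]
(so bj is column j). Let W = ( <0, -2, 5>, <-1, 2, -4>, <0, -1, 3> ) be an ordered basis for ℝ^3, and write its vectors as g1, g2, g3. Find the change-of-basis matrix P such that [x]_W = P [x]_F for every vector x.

[[2, -1, -1], [-2, 0, -2], [2, 1, -1]]

Take x = bj: its F-coordinates are the j-th standard unit vector, so P e_j — column j of P — equals [bj]_W.
b1 = 2g1 - 2g2 + 2g3, giving column 1 = <2, -2, 2>; repeating for each j gives P = [[2, -1, -1], [-2, 0, -2], [2, 1, -1]].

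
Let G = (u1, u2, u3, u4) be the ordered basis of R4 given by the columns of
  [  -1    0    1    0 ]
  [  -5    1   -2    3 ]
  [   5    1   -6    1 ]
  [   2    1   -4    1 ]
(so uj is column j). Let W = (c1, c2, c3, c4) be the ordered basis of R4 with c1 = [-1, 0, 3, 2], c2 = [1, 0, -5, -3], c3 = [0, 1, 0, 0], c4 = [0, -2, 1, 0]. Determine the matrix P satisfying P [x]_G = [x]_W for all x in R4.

Let M have columns uj and N have columns cj. Then for every x, N [x]_W = x = M [x]_G, so P = N^(-1) M.
Since det N = 1, N^(-1) has integer entries; multiplying gives P = [[1, -1, 1, -1], [0, -1, 2, -1], [-1, -1, 0, 1], [2, -1, 1, -1]].

[[1, -1, 1, -1], [0, -1, 2, -1], [-1, -1, 0, 1], [2, -1, 1, -1]]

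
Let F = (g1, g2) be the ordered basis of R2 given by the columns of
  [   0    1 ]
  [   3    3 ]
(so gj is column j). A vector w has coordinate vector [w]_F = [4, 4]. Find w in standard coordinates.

By definition w = 4g1 + 4g2.
Summing componentwise gives [4, 24].

[4, 24]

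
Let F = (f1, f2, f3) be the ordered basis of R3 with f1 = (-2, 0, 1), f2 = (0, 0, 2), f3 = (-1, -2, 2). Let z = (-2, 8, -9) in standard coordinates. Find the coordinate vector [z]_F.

[z]_F is the unique c with M c = z, where M has columns f1, ..., f3.
Gaussian elimination on [M | z] yields c = (3, -2, -4).
Check: 3f1 - 2f2 - 4f3 = (-2, 8, -9).

(3, -2, -4)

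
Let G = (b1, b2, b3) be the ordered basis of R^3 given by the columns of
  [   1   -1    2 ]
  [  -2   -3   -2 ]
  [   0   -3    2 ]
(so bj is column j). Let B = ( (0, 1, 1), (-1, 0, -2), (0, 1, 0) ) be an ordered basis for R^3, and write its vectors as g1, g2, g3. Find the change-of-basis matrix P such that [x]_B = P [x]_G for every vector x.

Let M have columns bj and N have columns gj. Then for every x, N [x]_B = x = M [x]_G, so P = N^(-1) M.
Since det N = -1, N^(-1) has integer entries; multiplying gives P = [[-2, -1, -2], [-1, 1, -2], [0, -2, 0]].

[[-2, -1, -2], [-1, 1, -2], [0, -2, 0]]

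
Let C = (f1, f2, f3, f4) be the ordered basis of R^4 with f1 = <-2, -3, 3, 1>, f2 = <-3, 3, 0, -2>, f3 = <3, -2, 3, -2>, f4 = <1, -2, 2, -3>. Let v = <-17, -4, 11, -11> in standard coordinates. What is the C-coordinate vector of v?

We seek scalars with c_1 f1 + ... + c_4 f4 = v; equivalently solve M c = v where the columns of M are f1, ..., f4.
Gaussian elimination on [M | v] yields c = (3, 3, -2, 4).
Check: 3f1 + 3f2 - 2f3 + 4f4 = <-17, -4, 11, -11>.

<3, 3, -2, 4>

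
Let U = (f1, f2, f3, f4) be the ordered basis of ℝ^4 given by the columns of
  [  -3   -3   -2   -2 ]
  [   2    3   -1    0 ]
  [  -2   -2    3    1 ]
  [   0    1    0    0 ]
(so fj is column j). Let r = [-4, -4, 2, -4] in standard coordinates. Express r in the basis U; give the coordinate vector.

We seek scalars with c_1 f1 + ... + c_4 f4 = r; equivalently solve M c = r where the columns of M are f1, ..., f4.
Solving this 4x4 system gives c = (4, -4, 0, 2).
Check: 4f1 - 4f2 + 0·f3 + 2f4 = [-4, -4, 2, -4].

[4, -4, 0, 2]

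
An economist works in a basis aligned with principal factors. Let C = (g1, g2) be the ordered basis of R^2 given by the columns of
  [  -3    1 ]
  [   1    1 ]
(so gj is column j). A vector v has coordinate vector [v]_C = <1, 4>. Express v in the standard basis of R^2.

v = M [v]_C, where M has columns g1, g2.
Carrying out the matrix-vector product, v = <1, 5>.

<1, 5>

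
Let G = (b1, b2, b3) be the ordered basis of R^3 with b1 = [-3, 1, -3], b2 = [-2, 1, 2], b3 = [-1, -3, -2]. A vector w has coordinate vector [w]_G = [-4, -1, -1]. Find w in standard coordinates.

By definition w = -4b1 - b2 - b3.
Summing componentwise gives [15, -2, 12].

[15, -2, 12]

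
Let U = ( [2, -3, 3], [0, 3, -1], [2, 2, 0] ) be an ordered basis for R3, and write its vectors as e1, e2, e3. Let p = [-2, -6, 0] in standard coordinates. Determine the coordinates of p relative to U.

[p]_U is the unique c with M c = p, where M has columns e1, ..., e3.
Row-reducing the augmented matrix [M | p] gives c = (-1, -3, 0).
Check: -e1 - 3e2 + 0·e3 = [-2, -6, 0].

[-1, -3, 0]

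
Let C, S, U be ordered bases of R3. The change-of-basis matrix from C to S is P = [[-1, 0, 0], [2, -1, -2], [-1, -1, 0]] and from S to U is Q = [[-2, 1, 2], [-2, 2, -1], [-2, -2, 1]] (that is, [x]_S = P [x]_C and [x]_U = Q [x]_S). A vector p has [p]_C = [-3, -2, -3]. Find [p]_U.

[6, -7, -5]

First [p]_S = P [p]_C = [3, 2, 5].
Then [p]_U = Q [p]_S = [6, -7, -5].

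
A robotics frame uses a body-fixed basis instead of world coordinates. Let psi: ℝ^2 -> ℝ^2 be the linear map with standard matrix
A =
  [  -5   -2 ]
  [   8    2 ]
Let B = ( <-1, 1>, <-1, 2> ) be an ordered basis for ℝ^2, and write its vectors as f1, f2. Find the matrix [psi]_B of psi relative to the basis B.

[[0, 2], [-3, -3]]

With P the matrix whose columns are f1, f2, [psi]_B = P^(-1) A P.
Column by column: psi(f1) = A f1 = <3, -6>; its B-coordinates <0, -3> give column 1.
Continuing for each basis vector yields [psi]_B = [[0, 2], [-3, -3]].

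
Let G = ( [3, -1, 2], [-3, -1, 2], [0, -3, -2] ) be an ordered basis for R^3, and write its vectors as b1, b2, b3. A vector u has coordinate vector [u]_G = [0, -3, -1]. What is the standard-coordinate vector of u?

By definition u = 0·b1 - 3b2 - b3.
Summing componentwise gives [9, 6, -4].

[9, 6, -4]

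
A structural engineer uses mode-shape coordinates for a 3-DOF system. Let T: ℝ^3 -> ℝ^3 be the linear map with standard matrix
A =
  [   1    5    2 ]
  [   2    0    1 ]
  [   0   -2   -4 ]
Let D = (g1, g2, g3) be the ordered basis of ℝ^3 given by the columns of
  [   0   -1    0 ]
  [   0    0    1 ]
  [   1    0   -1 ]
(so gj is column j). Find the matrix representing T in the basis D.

[[-3, -2, 1], [-2, 1, -3], [1, -2, -1]]

Let P have columns g1, ..., g3. Then [T]_D = P^(-1) A P.
Here det P = -1, so P^(-1) is integer; computing A P first and then P^(-1)(A P) gives [[-3, -2, 1], [-2, 1, -3], [1, -2, -1]].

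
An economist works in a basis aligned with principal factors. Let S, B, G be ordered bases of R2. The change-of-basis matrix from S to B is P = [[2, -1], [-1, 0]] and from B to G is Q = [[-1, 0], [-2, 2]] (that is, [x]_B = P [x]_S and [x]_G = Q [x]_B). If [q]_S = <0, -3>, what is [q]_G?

<-3, -6>

Composing the changes, [q]_G = Q P [q]_S.
Q P = [[-2, 1], [-6, 2]]; applying this to <0, -3> gives <-3, -6>.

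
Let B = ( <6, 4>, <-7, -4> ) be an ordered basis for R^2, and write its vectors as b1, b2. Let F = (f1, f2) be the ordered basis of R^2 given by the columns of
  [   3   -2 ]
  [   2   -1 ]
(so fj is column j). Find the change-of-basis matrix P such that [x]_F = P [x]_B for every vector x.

[[2, -1], [0, 2]]

Take x = bj: its B-coordinates are the j-th standard unit vector, so P e_j — column j of P — equals [bj]_F.
b1 = 2f1 + 0·f2, giving column 1 = <2, 0>; repeating for each j gives P = [[2, -1], [0, 2]].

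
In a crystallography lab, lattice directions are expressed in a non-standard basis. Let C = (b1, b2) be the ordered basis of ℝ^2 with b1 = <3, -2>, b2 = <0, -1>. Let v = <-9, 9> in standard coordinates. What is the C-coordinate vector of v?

Write v = c_1 b1 + c_2 b2 and solve for the c_i.
System: 3c_1 + 0c_2 = -9, -2c_1 - c_2 = 9; solving gives c_1 = -3, c_2 = -3.
Check: -3b1 - 3b2 = <-9, 9>.

<-3, -3>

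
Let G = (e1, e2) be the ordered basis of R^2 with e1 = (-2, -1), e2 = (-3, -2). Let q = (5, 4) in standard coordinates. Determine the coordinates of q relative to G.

(2, -3)

[q]_G is the unique c with M c = q, where M has columns e1, e2.
System: -2c_1 - 3c_2 = 5, -c_1 - 2c_2 = 4; solving gives c_1 = 2, c_2 = -3.
Check: 2e1 - 3e2 = (5, 4).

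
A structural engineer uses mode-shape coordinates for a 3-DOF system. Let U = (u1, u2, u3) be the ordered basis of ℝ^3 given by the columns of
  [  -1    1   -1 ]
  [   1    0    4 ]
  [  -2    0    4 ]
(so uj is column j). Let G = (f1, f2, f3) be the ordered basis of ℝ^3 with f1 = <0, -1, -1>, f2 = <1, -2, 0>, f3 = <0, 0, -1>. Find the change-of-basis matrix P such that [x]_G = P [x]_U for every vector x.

[[1, -2, -2], [-1, 1, -1], [1, 2, -2]]

Column j of P is [uj]_G, since P maps U-coordinates to G-coordinates.
Expressing u1 in G: u1 = f1 - f2 + f3, so column 1 of P is <1, -1, 1>.
Doing the same for each uj gives P = [[1, -2, -2], [-1, 1, -1], [1, 2, -2]].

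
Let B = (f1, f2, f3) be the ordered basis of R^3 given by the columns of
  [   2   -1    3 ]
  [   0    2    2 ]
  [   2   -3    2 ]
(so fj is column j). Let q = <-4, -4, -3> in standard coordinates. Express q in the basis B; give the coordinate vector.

We seek scalars with c_1 f1 + ... + c_3 f3 = q; equivalently solve M c = q where the columns of M are f1, ..., f3.
Solving this 3x3 system gives c = (3, 1, -3).
Check: 3f1 + f2 - 3f3 = <-4, -4, -3>.

<3, 1, -3>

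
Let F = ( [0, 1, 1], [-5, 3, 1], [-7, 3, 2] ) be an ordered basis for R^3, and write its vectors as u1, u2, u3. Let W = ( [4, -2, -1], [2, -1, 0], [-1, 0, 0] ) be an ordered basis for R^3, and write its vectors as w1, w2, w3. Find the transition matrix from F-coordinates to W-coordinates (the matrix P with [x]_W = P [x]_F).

Let M have columns uj and N have columns wj. Then for every x, N [x]_W = x = M [x]_F, so P = N^(-1) M.
Since det N = 1, N^(-1) has integer entries; multiplying gives P = [[-1, -1, -2], [1, -1, 1], [-2, -1, 1]].

[[-1, -1, -2], [1, -1, 1], [-2, -1, 1]]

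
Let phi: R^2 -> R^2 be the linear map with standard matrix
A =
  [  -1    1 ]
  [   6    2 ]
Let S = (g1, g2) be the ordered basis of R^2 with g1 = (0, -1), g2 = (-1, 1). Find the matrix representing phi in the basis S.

Let P have columns g1, g2. Then [phi]_S = P^(-1) A P.
Here det P = -1, so P^(-1) is integer; computing A P first and then P^(-1)(A P) gives [[3, 2], [1, -2]].

[[3, 2], [1, -2]]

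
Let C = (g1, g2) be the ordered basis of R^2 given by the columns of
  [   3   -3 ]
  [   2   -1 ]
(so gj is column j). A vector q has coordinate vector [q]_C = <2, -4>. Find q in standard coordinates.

<18, 8>

The coordinates say q = 2g1 - 4g2; adding the scaled basis vectors gives <18, 8>.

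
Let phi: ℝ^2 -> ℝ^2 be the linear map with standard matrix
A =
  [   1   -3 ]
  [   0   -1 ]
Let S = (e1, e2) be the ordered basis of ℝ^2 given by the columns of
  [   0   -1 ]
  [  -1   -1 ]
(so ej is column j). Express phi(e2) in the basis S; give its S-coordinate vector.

<1, -2>

Compute phi(e2) = A e2 = <2, 1> in standard coordinates.
Then write this in S-coordinates: solve for y in y_1 e1 + y_2 e2 = <2, 1>.
This gives y = <1, -2>, which is column 2 of [phi]_S.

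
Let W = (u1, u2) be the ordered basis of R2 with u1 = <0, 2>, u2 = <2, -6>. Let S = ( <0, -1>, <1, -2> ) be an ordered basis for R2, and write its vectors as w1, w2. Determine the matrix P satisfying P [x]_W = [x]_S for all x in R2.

Let M have columns uj and N have columns wj. Then for every x, N [x]_S = x = M [x]_W, so P = N^(-1) M.
Since det N = 1, N^(-1) has integer entries; multiplying gives P = [[-2, 2], [0, 2]].

[[-2, 2], [0, 2]]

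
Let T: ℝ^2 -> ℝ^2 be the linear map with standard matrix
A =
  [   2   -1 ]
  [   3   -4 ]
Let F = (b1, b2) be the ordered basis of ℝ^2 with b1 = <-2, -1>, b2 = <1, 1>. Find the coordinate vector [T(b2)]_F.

Column 2 of [T]_F is the F-coordinate vector of T(b2).
In standard coordinates T(b2) = A b2 = <1, -1>.
Converting to F: <1, -1> = -2b1 - 3b2, so the coordinate vector is <-2, -3>.

<-2, -3>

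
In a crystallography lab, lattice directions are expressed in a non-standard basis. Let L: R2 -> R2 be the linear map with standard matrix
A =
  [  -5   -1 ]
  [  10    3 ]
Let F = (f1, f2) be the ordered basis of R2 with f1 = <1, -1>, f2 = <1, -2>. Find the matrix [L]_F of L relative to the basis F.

Let P have columns f1, f2. Then [L]_F = P^(-1) A P.
Here det P = -1, so P^(-1) is integer; computing A P first and then P^(-1)(A P) gives [[-1, -2], [-3, -1]].

[[-1, -2], [-3, -1]]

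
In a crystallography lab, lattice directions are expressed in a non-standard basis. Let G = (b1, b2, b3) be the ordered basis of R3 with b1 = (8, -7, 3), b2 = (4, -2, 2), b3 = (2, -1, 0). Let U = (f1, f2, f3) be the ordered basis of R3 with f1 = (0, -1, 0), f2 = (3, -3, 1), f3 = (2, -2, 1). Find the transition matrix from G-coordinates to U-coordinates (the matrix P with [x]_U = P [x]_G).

Column j of P is [bj]_U, since P maps G-coordinates to U-coordinates.
Expressing b1 in U: b1 = -f1 + 2f2 + f3, so column 1 of P is (-1, 2, 1).
Doing the same for each bj gives P = [[-1, -2, -1], [2, 0, 2], [1, 2, -2]].

[[-1, -2, -1], [2, 0, 2], [1, 2, -2]]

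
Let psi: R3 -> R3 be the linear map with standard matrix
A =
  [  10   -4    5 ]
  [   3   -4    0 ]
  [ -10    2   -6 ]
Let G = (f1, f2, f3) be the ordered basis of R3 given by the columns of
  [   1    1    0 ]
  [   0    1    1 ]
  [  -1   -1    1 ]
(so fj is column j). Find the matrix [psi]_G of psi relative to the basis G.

Let P have columns f1, ..., f3. Then [psi]_G = P^(-1) A P.
Here det P = 1, so P^(-1) is integer; computing A P first and then P^(-1)(A P) gives [[3, 1, 2], [2, 0, -1], [1, -1, -3]].

[[3, 1, 2], [2, 0, -1], [1, -1, -3]]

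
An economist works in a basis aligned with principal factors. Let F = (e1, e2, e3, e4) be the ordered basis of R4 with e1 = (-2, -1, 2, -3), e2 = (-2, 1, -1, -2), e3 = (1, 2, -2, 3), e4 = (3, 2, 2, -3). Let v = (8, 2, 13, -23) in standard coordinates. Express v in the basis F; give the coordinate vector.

[v]_F is the unique c with M c = v, where M has columns e1, ..., e4.
Row-reducing the augmented matrix [M | v] gives c = (-1, 1, -4, 4).
Check: -e1 + e2 - 4e3 + 4e4 = (8, 2, 13, -23).

(-1, 1, -4, 4)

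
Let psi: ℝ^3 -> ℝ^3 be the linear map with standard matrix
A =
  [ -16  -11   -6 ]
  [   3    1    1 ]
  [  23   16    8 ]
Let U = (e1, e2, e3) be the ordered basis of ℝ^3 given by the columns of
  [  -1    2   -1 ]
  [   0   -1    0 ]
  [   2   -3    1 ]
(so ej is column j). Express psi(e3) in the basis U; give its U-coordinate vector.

[-3, 2, -3]

Column 3 of [psi]_U is the U-coordinate vector of psi(e3).
In standard coordinates psi(e3) = A e3 = [10, -2, -15].
Converting to U: [10, -2, -15] = -3e1 + 2e2 - 3e3, so the coordinate vector is [-3, 2, -3].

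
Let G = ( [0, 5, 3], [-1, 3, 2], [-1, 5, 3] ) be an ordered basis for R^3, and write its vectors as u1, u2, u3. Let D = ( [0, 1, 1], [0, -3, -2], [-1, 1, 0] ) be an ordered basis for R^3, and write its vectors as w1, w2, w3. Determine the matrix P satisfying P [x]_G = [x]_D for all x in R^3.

Take x = uj: its G-coordinates are the j-th standard unit vector, so P e_j — column j of P — equals [uj]_D.
u1 = -w1 - 2w2 + 0·w3, giving column 1 = [-1, -2, 0]; repeating for each j gives P = [[-1, 2, 1], [-2, 0, -1], [0, 1, 1]].

[[-1, 2, 1], [-2, 0, -1], [0, 1, 1]]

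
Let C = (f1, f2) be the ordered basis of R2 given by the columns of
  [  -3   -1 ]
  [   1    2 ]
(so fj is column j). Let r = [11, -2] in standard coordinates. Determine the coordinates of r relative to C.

[-4, 1]

Write r = c_1 f1 + c_2 f2 and solve for the c_i.
System: -3c_1 - c_2 = 11, c_1 + 2c_2 = -2; solving gives c_1 = -4, c_2 = 1.
Check: -4f1 + f2 = [11, -2].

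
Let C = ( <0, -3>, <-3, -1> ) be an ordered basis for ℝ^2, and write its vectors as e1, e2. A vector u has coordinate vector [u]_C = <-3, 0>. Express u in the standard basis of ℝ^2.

By definition u = -3e1 + 0·e2.
Summing componentwise gives <0, 9>.

<0, 9>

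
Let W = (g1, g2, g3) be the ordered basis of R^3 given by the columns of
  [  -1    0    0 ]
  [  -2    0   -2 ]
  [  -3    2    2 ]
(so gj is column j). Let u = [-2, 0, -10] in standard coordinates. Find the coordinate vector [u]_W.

[2, 0, -2]

[u]_W is the unique c with M c = u, where M has columns g1, ..., g3.
Solving this 3x3 system gives c = (2, 0, -2).
Check: 2g1 + 0·g2 - 2g3 = [-2, 0, -10].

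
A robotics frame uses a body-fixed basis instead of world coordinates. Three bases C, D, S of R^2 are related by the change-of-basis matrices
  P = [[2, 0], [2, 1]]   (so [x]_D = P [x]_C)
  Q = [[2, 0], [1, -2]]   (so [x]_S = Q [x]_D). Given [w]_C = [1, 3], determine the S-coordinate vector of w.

Composing the changes, [w]_S = Q P [w]_C.
Q P = [[4, 0], [-2, -2]]; applying this to [1, 3] gives [4, -8].

[4, -8]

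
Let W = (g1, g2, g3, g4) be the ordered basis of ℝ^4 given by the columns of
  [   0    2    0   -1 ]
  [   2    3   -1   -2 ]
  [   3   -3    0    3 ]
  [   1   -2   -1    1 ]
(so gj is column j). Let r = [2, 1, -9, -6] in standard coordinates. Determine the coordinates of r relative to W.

[0, -1, 4, -4]

We seek scalars with c_1 g1 + ... + c_4 g4 = r; equivalently solve M c = r where the columns of M are g1, ..., g4.
Solving this 4x4 system gives c = (0, -1, 4, -4).
Check: 0·g1 - g2 + 4g3 - 4g4 = [2, 1, -9, -6].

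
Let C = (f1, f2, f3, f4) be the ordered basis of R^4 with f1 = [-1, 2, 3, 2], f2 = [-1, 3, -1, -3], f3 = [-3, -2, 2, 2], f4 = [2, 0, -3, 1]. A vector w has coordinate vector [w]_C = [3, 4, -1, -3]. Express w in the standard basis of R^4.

w = M [w]_C, where M has columns f1, ..., f4.
Carrying out the matrix-vector product, w = [-10, 20, 12, -11].

[-10, 20, 12, -11]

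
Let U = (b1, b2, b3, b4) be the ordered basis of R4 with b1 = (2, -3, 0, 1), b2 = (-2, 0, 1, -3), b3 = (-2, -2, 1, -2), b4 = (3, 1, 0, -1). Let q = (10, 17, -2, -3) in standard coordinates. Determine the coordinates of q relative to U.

(-3, 0, -2, 4)

We seek scalars with c_1 b1 + ... + c_4 b4 = q; equivalently solve M c = q where the columns of M are b1, ..., b4.
Gaussian elimination on [M | q] yields c = (-3, 0, -2, 4).
Check: -3b1 + 0·b2 - 2b3 + 4b4 = (10, 17, -2, -3).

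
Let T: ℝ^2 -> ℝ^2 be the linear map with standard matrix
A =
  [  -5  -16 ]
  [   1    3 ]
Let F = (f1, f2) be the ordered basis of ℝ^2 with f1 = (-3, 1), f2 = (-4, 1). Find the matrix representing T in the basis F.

[[-1, 0], [1, -1]]

With P the matrix whose columns are f1, f2, [T]_F = P^(-1) A P.
Column by column: T(f1) = A f1 = (-1, 0); its F-coordinates (-1, 1) give column 1.
Continuing for each basis vector yields [T]_F = [[-1, 0], [1, -1]].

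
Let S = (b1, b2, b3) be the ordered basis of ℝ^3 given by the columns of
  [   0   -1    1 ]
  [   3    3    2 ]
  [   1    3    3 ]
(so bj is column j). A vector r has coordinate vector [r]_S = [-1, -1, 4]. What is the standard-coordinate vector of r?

[5, 2, 8]

The coordinates say r = -b1 - b2 + 4b3; adding the scaled basis vectors gives [5, 2, 8].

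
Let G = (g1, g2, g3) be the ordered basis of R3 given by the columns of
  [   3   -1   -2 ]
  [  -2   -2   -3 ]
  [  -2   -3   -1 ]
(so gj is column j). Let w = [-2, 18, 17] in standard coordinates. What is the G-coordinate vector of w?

[-3, -3, -2]

[w]_G is the unique c with M c = w, where M has columns g1, ..., g3.
Gaussian elimination on [M | w] yields c = (-3, -3, -2).
Check: -3g1 - 3g2 - 2g3 = [-2, 18, 17].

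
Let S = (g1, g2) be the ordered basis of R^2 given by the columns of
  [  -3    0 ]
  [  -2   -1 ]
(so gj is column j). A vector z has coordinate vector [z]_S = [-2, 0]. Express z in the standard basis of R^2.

z = M [z]_S, where M has columns g1, g2.
Carrying out the matrix-vector product, z = [6, 4].

[6, 4]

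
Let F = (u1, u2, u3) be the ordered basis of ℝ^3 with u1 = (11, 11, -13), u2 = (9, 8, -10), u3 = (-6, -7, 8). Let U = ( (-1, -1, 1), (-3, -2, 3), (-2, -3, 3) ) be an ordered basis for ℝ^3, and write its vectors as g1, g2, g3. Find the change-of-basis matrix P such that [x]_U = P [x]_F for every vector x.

[[-1, -1, -1], [-2, -2, 1], [-2, -1, 2]]

Column j of P is [uj]_U, since P maps F-coordinates to U-coordinates.
Expressing u1 in U: u1 = -g1 - 2g2 - 2g3, so column 1 of P is (-1, -2, -2).
Doing the same for each uj gives P = [[-1, -1, -1], [-2, -2, 1], [-2, -1, 2]].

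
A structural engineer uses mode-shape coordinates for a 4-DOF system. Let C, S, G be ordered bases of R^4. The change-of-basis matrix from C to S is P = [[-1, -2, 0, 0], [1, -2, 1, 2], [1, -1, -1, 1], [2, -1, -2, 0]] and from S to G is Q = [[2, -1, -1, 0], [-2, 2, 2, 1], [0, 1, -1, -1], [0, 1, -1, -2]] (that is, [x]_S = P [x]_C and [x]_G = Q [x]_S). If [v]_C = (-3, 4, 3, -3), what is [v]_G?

(17, -60, 15, 31)

Composing the changes, [v]_G = Q P [v]_C.
Q P = [[-4, -1, 0, -3], [8, -3, -2, 6], [-2, 0, 4, 1], [-4, 1, 6, 1]]; applying this to (-3, 4, 3, -3) gives (17, -60, 15, 31).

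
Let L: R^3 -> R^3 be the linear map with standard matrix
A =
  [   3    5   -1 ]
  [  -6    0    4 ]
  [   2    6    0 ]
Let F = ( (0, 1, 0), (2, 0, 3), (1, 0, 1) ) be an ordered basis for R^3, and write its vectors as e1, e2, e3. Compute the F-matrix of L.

Let P have columns e1, ..., e3. Then [L]_F = P^(-1) A P.
Here det P = 1, so P^(-1) is integer; computing A P first and then P^(-1)(A P) gives [[0, 0, -2], [1, 1, 0], [3, 1, 2]].

[[0, 0, -2], [1, 1, 0], [3, 1, 2]]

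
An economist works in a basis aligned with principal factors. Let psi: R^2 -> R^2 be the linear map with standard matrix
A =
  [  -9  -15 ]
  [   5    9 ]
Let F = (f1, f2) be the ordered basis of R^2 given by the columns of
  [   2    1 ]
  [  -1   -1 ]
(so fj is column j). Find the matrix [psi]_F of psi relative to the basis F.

Let P have columns f1, f2. Then [psi]_F = P^(-1) A P.
Here det P = -1, so P^(-1) is integer; computing A P first and then P^(-1)(A P) gives [[-2, 2], [1, 2]].

[[-2, 2], [1, 2]]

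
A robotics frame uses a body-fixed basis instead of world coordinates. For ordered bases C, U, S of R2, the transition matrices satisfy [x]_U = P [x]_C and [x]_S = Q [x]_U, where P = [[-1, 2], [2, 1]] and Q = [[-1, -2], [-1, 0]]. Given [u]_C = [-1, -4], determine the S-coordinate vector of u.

Composing the changes, [u]_S = Q P [u]_C.
Q P = [[-3, -4], [1, -2]]; applying this to [-1, -4] gives [19, 7].

[19, 7]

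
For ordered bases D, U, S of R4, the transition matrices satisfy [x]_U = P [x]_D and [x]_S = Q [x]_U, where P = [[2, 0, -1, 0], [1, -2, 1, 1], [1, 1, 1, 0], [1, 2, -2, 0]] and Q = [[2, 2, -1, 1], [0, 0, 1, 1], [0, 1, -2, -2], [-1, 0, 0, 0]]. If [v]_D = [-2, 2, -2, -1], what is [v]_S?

First [v]_U = P [v]_D = [-2, -9, -2, 6].
Then [v]_S = Q [v]_U = [-14, 4, -17, 2].

[-14, 4, -17, 2]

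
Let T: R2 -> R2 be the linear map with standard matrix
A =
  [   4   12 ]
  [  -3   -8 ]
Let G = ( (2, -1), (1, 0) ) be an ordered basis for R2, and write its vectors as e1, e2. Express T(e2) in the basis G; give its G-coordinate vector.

(3, -2)

Compute T(e2) = A e2 = (4, -3) in standard coordinates.
Then write this in G-coordinates: solve for y in y_1 e1 + y_2 e2 = (4, -3).
This gives y = (3, -2), which is column 2 of [T]_G.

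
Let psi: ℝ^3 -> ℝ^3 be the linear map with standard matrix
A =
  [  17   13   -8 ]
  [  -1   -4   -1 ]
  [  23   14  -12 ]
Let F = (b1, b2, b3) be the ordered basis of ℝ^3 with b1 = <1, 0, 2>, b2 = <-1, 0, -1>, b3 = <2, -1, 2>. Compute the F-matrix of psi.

[[-2, -2, 3], [3, 3, -2], [3, -2, 0]]

Let P have columns b1, ..., b3. Then [psi]_F = P^(-1) A P.
Here det P = 1, so P^(-1) is integer; computing A P first and then P^(-1)(A P) gives [[-2, -2, 3], [3, 3, -2], [3, -2, 0]].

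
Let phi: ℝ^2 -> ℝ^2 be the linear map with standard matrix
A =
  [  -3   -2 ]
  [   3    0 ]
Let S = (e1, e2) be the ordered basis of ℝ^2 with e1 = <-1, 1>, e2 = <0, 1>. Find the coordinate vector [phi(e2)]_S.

Column 2 of [phi]_S is the S-coordinate vector of phi(e2).
In standard coordinates phi(e2) = A e2 = <-2, 0>.
Converting to S: <-2, 0> = 2e1 - 2e2, so the coordinate vector is <2, -2>.

<2, -2>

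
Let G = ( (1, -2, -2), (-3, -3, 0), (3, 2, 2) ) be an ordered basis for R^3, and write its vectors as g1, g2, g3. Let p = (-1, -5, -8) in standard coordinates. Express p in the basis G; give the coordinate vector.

(2, -1, -2)

[p]_G is the unique c with M c = p, where M has columns g1, ..., g3.
Gaussian elimination on [M | p] yields c = (2, -1, -2).
Check: 2g1 - g2 - 2g3 = (-1, -5, -8).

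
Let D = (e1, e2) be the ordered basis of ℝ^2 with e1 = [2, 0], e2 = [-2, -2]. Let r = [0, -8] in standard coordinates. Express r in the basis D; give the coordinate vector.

Write r = c_1 e1 + c_2 e2 and solve for the c_i.
System: 2c_1 - 2c_2 = 0, 0c_1 - 2c_2 = -8; solving gives c_1 = 4, c_2 = 4.
Check: 4e1 + 4e2 = [0, -8].

[4, 4]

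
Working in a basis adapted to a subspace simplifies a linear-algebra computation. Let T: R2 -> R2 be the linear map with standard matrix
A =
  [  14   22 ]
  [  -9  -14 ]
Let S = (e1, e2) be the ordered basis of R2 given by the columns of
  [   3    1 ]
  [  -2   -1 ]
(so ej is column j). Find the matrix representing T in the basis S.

With P the matrix whose columns are e1, e2, [T]_S = P^(-1) A P.
Column by column: T(e1) = A e1 = <-2, 1>; its S-coordinates <-1, 1> give column 1.
Continuing for each basis vector yields [T]_S = [[-1, -3], [1, 1]].

[[-1, -3], [1, 1]]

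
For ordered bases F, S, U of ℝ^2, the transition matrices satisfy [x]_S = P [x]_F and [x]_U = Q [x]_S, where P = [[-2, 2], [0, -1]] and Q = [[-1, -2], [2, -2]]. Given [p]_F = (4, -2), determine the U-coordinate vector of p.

(8, -28)

Apply P to get S-coordinates (-12, 2), then Q to get U-coordinates.
The result is [p]_U = (8, -28).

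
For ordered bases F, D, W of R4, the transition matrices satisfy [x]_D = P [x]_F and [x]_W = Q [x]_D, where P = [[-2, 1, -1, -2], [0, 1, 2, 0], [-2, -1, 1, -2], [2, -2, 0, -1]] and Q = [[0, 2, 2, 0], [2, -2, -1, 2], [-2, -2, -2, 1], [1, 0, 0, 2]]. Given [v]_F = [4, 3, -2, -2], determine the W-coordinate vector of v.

[-20, 21, 22, 9]

First [v]_D = P [v]_F = [1, -1, -9, 4].
Then [v]_W = Q [v]_D = [-20, 21, 22, 9].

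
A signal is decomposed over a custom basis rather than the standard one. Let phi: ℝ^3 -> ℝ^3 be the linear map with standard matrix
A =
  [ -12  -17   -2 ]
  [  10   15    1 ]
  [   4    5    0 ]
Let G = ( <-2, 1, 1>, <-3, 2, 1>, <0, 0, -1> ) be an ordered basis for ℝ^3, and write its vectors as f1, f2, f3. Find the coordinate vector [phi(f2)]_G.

Compute phi(f2) = A f2 = <0, 1, -2> in standard coordinates.
Then write this in G-coordinates: solve for y in y_1 f1 + ... + y_3 f3 = <0, 1, -2>.
This gives y = <-3, 2, 1>, which is column 2 of [phi]_G.

<-3, 2, 1>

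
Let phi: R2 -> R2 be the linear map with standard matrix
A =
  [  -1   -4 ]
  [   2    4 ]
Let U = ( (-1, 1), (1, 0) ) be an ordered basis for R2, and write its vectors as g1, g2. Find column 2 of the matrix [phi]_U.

Column 2 of [phi]_U is the U-coordinate vector of phi(g2).
In standard coordinates phi(g2) = A g2 = (-1, 2).
Converting to U: (-1, 2) = 2g1 + g2, so the coordinate vector is (2, 1).

(2, 1)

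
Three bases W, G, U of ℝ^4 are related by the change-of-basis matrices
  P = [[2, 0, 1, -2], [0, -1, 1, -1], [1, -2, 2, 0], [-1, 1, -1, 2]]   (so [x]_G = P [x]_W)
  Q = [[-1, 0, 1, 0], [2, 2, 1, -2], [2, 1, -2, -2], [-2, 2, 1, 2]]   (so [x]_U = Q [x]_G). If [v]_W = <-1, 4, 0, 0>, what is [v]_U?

<-7, -31, 0, -3>

Composing the changes, [v]_U = Q P [v]_W.
Q P = [[-1, -2, 1, 2], [7, -6, 8, -10], [4, 1, 1, -9], [-5, -2, 0, 6]]; applying this to <-1, 4, 0, 0> gives <-7, -31, 0, -3>.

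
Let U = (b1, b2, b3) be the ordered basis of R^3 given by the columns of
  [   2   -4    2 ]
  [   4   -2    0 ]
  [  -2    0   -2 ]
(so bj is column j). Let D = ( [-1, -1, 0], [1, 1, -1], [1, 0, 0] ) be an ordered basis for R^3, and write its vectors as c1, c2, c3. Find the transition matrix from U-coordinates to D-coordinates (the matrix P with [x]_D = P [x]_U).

Column j of P is [bj]_D, since P maps U-coordinates to D-coordinates.
Expressing b1 in D: b1 = -2c1 + 2c2 - 2c3, so column 1 of P is [-2, 2, -2].
Doing the same for each bj gives P = [[-2, 2, 2], [2, 0, 2], [-2, -2, 2]].

[[-2, 2, 2], [2, 0, 2], [-2, -2, 2]]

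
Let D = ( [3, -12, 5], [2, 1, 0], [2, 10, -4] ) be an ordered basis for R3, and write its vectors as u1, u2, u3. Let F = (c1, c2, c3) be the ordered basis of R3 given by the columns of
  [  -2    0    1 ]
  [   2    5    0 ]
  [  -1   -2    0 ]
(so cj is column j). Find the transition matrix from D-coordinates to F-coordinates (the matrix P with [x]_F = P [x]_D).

Column j of P is [uj]_F, since P maps D-coordinates to F-coordinates.
Expressing u1 in F: u1 = -c1 - 2c2 + c3, so column 1 of P is [-1, -2, 1].
Doing the same for each uj gives P = [[-1, -2, 0], [-2, 1, 2], [1, -2, 2]].

[[-1, -2, 0], [-2, 1, 2], [1, -2, 2]]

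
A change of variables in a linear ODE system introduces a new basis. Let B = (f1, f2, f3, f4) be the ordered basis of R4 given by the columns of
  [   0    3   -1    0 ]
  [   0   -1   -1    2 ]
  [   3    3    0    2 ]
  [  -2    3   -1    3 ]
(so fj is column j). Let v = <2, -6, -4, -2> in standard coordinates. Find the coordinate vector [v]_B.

<-1, 1, 1, -2>

Write v = c_1 f1 + ... + c_4 f4 and solve for the c_i.
Solving this 4x4 system gives c = (-1, 1, 1, -2).
Check: -f1 + f2 + f3 - 2f4 = <2, -6, -4, -2>.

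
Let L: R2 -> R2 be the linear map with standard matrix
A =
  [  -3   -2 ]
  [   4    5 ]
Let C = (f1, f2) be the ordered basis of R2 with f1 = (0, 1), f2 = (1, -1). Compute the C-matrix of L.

[[3, -2], [-2, -1]]

The j-th column of [L]_C is [L(fj)]_C.
L(f1) = A f1 = (-2, 5) = 3f1 - 2f2, so column 1 is (3, -2).
Repeating for f2 and assembling the columns gives [[3, -2], [-2, -1]].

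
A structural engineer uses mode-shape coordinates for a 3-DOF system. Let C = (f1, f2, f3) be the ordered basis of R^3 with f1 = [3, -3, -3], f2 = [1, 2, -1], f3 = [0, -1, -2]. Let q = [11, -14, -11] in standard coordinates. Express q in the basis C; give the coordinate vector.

[q]_C is the unique c with M c = q, where M has columns f1, ..., f3.
Solving this 3x3 system gives c = (4, -1, 0).
Check: 4f1 - f2 + 0·f3 = [11, -14, -11].

[4, -1, 0]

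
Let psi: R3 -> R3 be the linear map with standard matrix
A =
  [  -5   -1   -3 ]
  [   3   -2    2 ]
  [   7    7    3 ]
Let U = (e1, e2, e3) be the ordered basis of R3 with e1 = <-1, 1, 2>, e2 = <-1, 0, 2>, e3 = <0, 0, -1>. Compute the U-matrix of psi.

[[-1, 1, -2], [3, 0, -1], [-2, 3, -3]]

Let P have columns e1, ..., e3. Then [psi]_U = P^(-1) A P.
Here det P = -1, so P^(-1) is integer; computing A P first and then P^(-1)(A P) gives [[-1, 1, -2], [3, 0, -1], [-2, 3, -3]].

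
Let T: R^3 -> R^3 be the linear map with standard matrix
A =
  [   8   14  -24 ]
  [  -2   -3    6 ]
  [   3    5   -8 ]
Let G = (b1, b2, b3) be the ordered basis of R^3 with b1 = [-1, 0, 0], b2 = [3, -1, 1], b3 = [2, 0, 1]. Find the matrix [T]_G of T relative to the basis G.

[[0, 3, 2], [-2, -3, -2], [-1, -1, 0]]

Let P have columns b1, ..., b3. Then [T]_G = P^(-1) A P.
Here det P = 1, so P^(-1) is integer; computing A P first and then P^(-1)(A P) gives [[0, 3, 2], [-2, -3, -2], [-1, -1, 0]].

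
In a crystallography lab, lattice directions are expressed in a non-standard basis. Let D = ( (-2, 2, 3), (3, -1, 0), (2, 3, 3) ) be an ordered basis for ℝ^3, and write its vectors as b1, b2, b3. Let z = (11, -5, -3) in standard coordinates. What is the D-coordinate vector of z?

(-1, 3, 0)

[z]_D is the unique c with M c = z, where M has columns b1, ..., b3.
Gaussian elimination on [M | z] yields c = (-1, 3, 0).
Check: -b1 + 3b2 + 0·b3 = (11, -5, -3).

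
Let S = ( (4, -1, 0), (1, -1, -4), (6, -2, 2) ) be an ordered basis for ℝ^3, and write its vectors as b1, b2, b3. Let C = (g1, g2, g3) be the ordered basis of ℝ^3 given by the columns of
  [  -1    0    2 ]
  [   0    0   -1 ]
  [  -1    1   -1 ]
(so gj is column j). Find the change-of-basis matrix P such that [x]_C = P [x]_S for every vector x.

[[-2, 1, -2], [-1, -2, 2], [1, 1, 2]]

Let M have columns bj and N have columns gj. Then for every x, N [x]_C = x = M [x]_S, so P = N^(-1) M.
Since det N = -1, N^(-1) has integer entries; multiplying gives P = [[-2, 1, -2], [-1, -2, 2], [1, 1, 2]].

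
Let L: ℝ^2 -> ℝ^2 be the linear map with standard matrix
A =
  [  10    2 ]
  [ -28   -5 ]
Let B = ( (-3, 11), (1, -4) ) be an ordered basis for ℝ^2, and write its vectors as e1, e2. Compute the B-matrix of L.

[[3, 0], [1, 2]]

Let P have columns e1, e2. Then [L]_B = P^(-1) A P.
Here det P = 1, so P^(-1) is integer; computing A P first and then P^(-1)(A P) gives [[3, 0], [1, 2]].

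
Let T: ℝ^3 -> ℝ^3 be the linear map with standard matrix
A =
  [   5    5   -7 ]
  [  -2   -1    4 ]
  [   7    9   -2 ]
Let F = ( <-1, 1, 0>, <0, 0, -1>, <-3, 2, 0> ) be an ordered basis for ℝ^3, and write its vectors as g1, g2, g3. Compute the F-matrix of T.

Let P have columns g1, ..., g3. Then [T]_F = P^(-1) A P.
Here det P = 1, so P^(-1) is integer; computing A P first and then P^(-1)(A P) gives [[3, 2, 2], [-2, -2, 3], [-1, -3, 1]].

[[3, 2, 2], [-2, -2, 3], [-1, -3, 1]]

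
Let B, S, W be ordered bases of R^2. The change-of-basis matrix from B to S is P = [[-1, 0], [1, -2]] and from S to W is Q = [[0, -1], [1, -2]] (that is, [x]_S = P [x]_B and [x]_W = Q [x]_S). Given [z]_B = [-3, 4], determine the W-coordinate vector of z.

[11, 25]

First [z]_S = P [z]_B = [3, -11].
Then [z]_W = Q [z]_S = [11, 25].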